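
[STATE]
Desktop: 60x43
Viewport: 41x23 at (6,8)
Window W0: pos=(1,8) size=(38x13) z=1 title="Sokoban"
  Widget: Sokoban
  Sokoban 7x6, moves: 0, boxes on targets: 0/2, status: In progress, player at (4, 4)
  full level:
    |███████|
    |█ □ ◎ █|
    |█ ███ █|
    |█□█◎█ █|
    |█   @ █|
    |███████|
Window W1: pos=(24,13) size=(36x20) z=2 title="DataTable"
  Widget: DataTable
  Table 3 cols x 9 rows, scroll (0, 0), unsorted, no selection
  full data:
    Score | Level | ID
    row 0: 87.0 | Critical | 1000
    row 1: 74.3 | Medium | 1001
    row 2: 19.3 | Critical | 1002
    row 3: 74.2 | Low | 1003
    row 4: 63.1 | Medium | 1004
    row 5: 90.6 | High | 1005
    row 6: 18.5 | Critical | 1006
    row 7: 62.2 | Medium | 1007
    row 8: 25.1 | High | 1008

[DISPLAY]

━━━━━━━━━━━━━━━━━━━━━━━━━━━━━━━━┓        
oban                            ┃        
────────────────────────────────┨        
███                             ┃        
◎ █                             ┃        
█ █               ┏━━━━━━━━━━━━━━━━━━━━━━
█ █               ┃ DataTable            
@ █               ┠──────────────────────
███               ┃Score│Level   │ID     
s: 0  0/2         ┃─────┼────────┼────   
                  ┃87.0 │Critical│1000   
                  ┃74.3 │Medium  │1001   
━━━━━━━━━━━━━━━━━━┃19.3 │Critical│1002   
                  ┃74.2 │Low     │1003   
                  ┃63.1 │Medium  │1004   
                  ┃90.6 │High    │1005   
                  ┃18.5 │Critical│1006   
                  ┃62.2 │Medium  │1007   
                  ┃25.1 │High    │1008   
                  ┃                      
                  ┃                      
                  ┃                      
                  ┃                      


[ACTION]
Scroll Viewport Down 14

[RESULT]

━━━━━━━━━━━━━━━━━━┃19.3 │Critical│1002   
                  ┃74.2 │Low     │1003   
                  ┃63.1 │Medium  │1004   
                  ┃90.6 │High    │1005   
                  ┃18.5 │Critical│1006   
                  ┃62.2 │Medium  │1007   
                  ┃25.1 │High    │1008   
                  ┃                      
                  ┃                      
                  ┃                      
                  ┃                      
                  ┃                      
                  ┗━━━━━━━━━━━━━━━━━━━━━━
                                         
                                         
                                         
                                         
                                         
                                         
                                         
                                         
                                         
                                         


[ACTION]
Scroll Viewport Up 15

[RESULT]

                                         
                                         
                                         
━━━━━━━━━━━━━━━━━━━━━━━━━━━━━━━━┓        
oban                            ┃        
────────────────────────────────┨        
███                             ┃        
◎ █                             ┃        
█ █               ┏━━━━━━━━━━━━━━━━━━━━━━
█ █               ┃ DataTable            
@ █               ┠──────────────────────
███               ┃Score│Level   │ID     
s: 0  0/2         ┃─────┼────────┼────   
                  ┃87.0 │Critical│1000   
                  ┃74.3 │Medium  │1001   
━━━━━━━━━━━━━━━━━━┃19.3 │Critical│1002   
                  ┃74.2 │Low     │1003   
                  ┃63.1 │Medium  │1004   
                  ┃90.6 │High    │1005   
                  ┃18.5 │Critical│1006   
                  ┃62.2 │Medium  │1007   
                  ┃25.1 │High    │1008   
                  ┃                      


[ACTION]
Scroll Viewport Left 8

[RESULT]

                                         
                                         
                                         
 ┏━━━━━━━━━━━━━━━━━━━━━━━━━━━━━━━━━━━━┓  
 ┃ Sokoban                            ┃  
 ┠────────────────────────────────────┨  
 ┃███████                             ┃  
 ┃█ □ ◎ █                             ┃  
 ┃█ ███ █               ┏━━━━━━━━━━━━━━━━
 ┃█□█◎█ █               ┃ DataTable      
 ┃█   @ █               ┠────────────────
 ┃███████               ┃Score│Level   │I
 ┃Moves: 0  0/2         ┃─────┼────────┼─
 ┃                      ┃87.0 │Critical│1
 ┃                      ┃74.3 │Medium  │1
 ┗━━━━━━━━━━━━━━━━━━━━━━┃19.3 │Critical│1
                        ┃74.2 │Low     │1
                        ┃63.1 │Medium  │1
                        ┃90.6 │High    │1
                        ┃18.5 │Critical│1
                        ┃62.2 │Medium  │1
                        ┃25.1 │High    │1
                        ┃                


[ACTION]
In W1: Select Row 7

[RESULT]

                                         
                                         
                                         
 ┏━━━━━━━━━━━━━━━━━━━━━━━━━━━━━━━━━━━━┓  
 ┃ Sokoban                            ┃  
 ┠────────────────────────────────────┨  
 ┃███████                             ┃  
 ┃█ □ ◎ █                             ┃  
 ┃█ ███ █               ┏━━━━━━━━━━━━━━━━
 ┃█□█◎█ █               ┃ DataTable      
 ┃█   @ █               ┠────────────────
 ┃███████               ┃Score│Level   │I
 ┃Moves: 0  0/2         ┃─────┼────────┼─
 ┃                      ┃87.0 │Critical│1
 ┃                      ┃74.3 │Medium  │1
 ┗━━━━━━━━━━━━━━━━━━━━━━┃19.3 │Critical│1
                        ┃74.2 │Low     │1
                        ┃63.1 │Medium  │1
                        ┃90.6 │High    │1
                        ┃18.5 │Critical│1
                        ┃>2.2 │Medium  │1
                        ┃25.1 │High    │1
                        ┃                


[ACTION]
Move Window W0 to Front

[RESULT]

                                         
                                         
                                         
 ┏━━━━━━━━━━━━━━━━━━━━━━━━━━━━━━━━━━━━┓  
 ┃ Sokoban                            ┃  
 ┠────────────────────────────────────┨  
 ┃███████                             ┃  
 ┃█ □ ◎ █                             ┃  
 ┃█ ███ █                             ┃━━
 ┃█□█◎█ █                             ┃  
 ┃█   @ █                             ┃──
 ┃███████                             ┃│I
 ┃Moves: 0  0/2                       ┃┼─
 ┃                                    ┃│1
 ┃                                    ┃│1
 ┗━━━━━━━━━━━━━━━━━━━━━━━━━━━━━━━━━━━━┛│1
                        ┃74.2 │Low     │1
                        ┃63.1 │Medium  │1
                        ┃90.6 │High    │1
                        ┃18.5 │Critical│1
                        ┃>2.2 │Medium  │1
                        ┃25.1 │High    │1
                        ┃                


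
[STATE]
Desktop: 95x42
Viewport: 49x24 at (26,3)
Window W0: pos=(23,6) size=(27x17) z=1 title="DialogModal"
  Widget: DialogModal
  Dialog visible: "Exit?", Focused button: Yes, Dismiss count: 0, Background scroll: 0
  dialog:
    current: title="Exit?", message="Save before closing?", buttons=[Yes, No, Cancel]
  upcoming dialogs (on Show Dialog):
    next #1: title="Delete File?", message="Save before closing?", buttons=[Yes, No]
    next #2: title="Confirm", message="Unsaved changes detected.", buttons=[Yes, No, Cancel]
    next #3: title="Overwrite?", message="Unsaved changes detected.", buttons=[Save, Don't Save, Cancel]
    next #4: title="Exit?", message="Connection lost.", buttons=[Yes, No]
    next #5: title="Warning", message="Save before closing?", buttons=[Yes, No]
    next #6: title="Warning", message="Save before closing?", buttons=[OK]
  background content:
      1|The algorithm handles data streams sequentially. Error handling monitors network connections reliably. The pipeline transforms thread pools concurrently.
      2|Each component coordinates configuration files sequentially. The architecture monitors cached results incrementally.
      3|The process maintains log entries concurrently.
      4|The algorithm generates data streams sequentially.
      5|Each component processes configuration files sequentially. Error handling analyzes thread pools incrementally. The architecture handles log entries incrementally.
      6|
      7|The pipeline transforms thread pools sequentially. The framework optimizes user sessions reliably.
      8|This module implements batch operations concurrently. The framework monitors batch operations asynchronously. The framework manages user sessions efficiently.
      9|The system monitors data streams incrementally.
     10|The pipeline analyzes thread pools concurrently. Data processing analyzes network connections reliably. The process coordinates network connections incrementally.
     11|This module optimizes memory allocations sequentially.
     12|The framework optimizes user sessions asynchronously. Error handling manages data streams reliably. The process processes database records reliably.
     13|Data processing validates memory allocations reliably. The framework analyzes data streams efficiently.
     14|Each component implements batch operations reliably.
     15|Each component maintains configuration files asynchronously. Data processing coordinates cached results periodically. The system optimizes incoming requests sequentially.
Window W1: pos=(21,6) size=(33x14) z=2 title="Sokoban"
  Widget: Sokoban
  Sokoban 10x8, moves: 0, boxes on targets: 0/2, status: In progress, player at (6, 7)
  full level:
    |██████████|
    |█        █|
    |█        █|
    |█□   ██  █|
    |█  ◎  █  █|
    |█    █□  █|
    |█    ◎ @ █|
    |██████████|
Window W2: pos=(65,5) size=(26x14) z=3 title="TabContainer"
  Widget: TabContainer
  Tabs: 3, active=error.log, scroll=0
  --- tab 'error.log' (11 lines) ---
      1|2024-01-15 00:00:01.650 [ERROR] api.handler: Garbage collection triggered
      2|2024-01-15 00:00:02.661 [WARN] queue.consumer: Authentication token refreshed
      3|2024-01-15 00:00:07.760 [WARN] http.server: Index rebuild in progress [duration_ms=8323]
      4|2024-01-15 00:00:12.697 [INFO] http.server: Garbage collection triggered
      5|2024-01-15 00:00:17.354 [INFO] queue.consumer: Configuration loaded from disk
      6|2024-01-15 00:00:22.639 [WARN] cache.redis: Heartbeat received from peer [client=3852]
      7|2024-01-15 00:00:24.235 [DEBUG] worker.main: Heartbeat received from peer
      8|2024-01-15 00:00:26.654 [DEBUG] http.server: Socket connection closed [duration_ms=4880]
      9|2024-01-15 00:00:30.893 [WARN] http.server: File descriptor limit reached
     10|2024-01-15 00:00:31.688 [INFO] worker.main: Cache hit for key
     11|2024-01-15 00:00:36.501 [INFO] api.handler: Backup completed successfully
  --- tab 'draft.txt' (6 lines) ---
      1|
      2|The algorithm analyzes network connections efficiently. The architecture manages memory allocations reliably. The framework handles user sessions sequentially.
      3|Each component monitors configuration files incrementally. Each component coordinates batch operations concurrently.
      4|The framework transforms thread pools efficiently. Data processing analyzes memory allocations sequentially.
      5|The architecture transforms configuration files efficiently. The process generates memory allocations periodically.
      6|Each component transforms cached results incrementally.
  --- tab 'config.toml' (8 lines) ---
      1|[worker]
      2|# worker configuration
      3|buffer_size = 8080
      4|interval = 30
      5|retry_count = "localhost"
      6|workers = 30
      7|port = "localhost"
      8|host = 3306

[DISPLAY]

                                                 
                                                 
                                       ┏━━━━━━━━━
━━━━━━━━━━━━━━━━━━━━━━━━━━━┓           ┃ TabConta
oban                       ┃           ┠─────────
───────────────────────────┨           ┃[error.lo
██████                     ┃           ┃─────────
     █                     ┃           ┃2024-01-1
     █                     ┃           ┃2024-01-1
 ██  █                     ┃           ┃2024-01-1
  █  █                     ┃           ┃2024-01-1
 █□  █                     ┃           ┃2024-01-1
 ◎ @ █                     ┃           ┃2024-01-1
██████                     ┃           ┃2024-01-1
s: 0  0/2                  ┃           ┃2024-01-1
                           ┃           ┗━━━━━━━━━
━━━━━━━━━━━━━━━━━━━━━━━━━━━┛                     
e framework optimizes u┃                         
ta processing validates┃                         
━━━━━━━━━━━━━━━━━━━━━━━┛                         
                                                 
                                                 
                                                 
                                                 


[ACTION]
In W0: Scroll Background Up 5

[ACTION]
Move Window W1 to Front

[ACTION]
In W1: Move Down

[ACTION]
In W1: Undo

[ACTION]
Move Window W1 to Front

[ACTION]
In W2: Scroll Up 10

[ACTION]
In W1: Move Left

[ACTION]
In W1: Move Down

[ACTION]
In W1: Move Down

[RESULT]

                                                 
                                                 
                                       ┏━━━━━━━━━
━━━━━━━━━━━━━━━━━━━━━━━━━━━┓           ┃ TabConta
oban                       ┃           ┠─────────
───────────────────────────┨           ┃[error.lo
██████                     ┃           ┃─────────
     █                     ┃           ┃2024-01-1
     █                     ┃           ┃2024-01-1
 ██  █                     ┃           ┃2024-01-1
  █  █                     ┃           ┃2024-01-1
 █□  █                     ┃           ┃2024-01-1
 ◎@  █                     ┃           ┃2024-01-1
██████                     ┃           ┃2024-01-1
s: 1  0/2                  ┃           ┃2024-01-1
                           ┃           ┗━━━━━━━━━
━━━━━━━━━━━━━━━━━━━━━━━━━━━┛                     
e framework optimizes u┃                         
ta processing validates┃                         
━━━━━━━━━━━━━━━━━━━━━━━┛                         
                                                 
                                                 
                                                 
                                                 


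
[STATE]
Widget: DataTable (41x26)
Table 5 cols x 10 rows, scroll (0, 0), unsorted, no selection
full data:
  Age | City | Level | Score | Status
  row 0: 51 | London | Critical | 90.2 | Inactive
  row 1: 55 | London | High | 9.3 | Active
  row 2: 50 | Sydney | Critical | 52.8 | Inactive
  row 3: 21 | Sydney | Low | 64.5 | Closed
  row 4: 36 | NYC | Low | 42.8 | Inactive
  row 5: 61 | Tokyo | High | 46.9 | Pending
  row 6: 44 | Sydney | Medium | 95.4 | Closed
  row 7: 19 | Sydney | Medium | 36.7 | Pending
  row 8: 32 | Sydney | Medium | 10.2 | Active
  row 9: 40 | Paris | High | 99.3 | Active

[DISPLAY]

Age│City  │Level   │Score│Status         
───┼──────┼────────┼─────┼────────       
51 │London│Critical│90.2 │Inactive       
55 │London│High    │9.3  │Active         
50 │Sydney│Critical│52.8 │Inactive       
21 │Sydney│Low     │64.5 │Closed         
36 │NYC   │Low     │42.8 │Inactive       
61 │Tokyo │High    │46.9 │Pending        
44 │Sydney│Medium  │95.4 │Closed         
19 │Sydney│Medium  │36.7 │Pending        
32 │Sydney│Medium  │10.2 │Active         
40 │Paris │High    │99.3 │Active         
                                         
                                         
                                         
                                         
                                         
                                         
                                         
                                         
                                         
                                         
                                         
                                         
                                         
                                         


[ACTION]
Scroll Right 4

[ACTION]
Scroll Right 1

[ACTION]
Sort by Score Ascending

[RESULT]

Age│City  │Level   │Scor▲│Status         
───┼──────┼────────┼─────┼────────       
55 │London│High    │9.3  │Active         
32 │Sydney│Medium  │10.2 │Active         
19 │Sydney│Medium  │36.7 │Pending        
36 │NYC   │Low     │42.8 │Inactive       
61 │Tokyo │High    │46.9 │Pending        
50 │Sydney│Critical│52.8 │Inactive       
21 │Sydney│Low     │64.5 │Closed         
51 │London│Critical│90.2 │Inactive       
44 │Sydney│Medium  │95.4 │Closed         
40 │Paris │High    │99.3 │Active         
                                         
                                         
                                         
                                         
                                         
                                         
                                         
                                         
                                         
                                         
                                         
                                         
                                         
                                         


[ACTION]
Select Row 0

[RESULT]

Age│City  │Level   │Scor▲│Status         
───┼──────┼────────┼─────┼────────       
>5 │London│High    │9.3  │Active         
32 │Sydney│Medium  │10.2 │Active         
19 │Sydney│Medium  │36.7 │Pending        
36 │NYC   │Low     │42.8 │Inactive       
61 │Tokyo │High    │46.9 │Pending        
50 │Sydney│Critical│52.8 │Inactive       
21 │Sydney│Low     │64.5 │Closed         
51 │London│Critical│90.2 │Inactive       
44 │Sydney│Medium  │95.4 │Closed         
40 │Paris │High    │99.3 │Active         
                                         
                                         
                                         
                                         
                                         
                                         
                                         
                                         
                                         
                                         
                                         
                                         
                                         
                                         


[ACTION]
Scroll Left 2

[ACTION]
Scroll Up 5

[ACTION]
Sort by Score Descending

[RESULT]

Age│City  │Level   │Scor▼│Status         
───┼──────┼────────┼─────┼────────       
>0 │Paris │High    │99.3 │Active         
44 │Sydney│Medium  │95.4 │Closed         
51 │London│Critical│90.2 │Inactive       
21 │Sydney│Low     │64.5 │Closed         
50 │Sydney│Critical│52.8 │Inactive       
61 │Tokyo │High    │46.9 │Pending        
36 │NYC   │Low     │42.8 │Inactive       
19 │Sydney│Medium  │36.7 │Pending        
32 │Sydney│Medium  │10.2 │Active         
55 │London│High    │9.3  │Active         
                                         
                                         
                                         
                                         
                                         
                                         
                                         
                                         
                                         
                                         
                                         
                                         
                                         
                                         


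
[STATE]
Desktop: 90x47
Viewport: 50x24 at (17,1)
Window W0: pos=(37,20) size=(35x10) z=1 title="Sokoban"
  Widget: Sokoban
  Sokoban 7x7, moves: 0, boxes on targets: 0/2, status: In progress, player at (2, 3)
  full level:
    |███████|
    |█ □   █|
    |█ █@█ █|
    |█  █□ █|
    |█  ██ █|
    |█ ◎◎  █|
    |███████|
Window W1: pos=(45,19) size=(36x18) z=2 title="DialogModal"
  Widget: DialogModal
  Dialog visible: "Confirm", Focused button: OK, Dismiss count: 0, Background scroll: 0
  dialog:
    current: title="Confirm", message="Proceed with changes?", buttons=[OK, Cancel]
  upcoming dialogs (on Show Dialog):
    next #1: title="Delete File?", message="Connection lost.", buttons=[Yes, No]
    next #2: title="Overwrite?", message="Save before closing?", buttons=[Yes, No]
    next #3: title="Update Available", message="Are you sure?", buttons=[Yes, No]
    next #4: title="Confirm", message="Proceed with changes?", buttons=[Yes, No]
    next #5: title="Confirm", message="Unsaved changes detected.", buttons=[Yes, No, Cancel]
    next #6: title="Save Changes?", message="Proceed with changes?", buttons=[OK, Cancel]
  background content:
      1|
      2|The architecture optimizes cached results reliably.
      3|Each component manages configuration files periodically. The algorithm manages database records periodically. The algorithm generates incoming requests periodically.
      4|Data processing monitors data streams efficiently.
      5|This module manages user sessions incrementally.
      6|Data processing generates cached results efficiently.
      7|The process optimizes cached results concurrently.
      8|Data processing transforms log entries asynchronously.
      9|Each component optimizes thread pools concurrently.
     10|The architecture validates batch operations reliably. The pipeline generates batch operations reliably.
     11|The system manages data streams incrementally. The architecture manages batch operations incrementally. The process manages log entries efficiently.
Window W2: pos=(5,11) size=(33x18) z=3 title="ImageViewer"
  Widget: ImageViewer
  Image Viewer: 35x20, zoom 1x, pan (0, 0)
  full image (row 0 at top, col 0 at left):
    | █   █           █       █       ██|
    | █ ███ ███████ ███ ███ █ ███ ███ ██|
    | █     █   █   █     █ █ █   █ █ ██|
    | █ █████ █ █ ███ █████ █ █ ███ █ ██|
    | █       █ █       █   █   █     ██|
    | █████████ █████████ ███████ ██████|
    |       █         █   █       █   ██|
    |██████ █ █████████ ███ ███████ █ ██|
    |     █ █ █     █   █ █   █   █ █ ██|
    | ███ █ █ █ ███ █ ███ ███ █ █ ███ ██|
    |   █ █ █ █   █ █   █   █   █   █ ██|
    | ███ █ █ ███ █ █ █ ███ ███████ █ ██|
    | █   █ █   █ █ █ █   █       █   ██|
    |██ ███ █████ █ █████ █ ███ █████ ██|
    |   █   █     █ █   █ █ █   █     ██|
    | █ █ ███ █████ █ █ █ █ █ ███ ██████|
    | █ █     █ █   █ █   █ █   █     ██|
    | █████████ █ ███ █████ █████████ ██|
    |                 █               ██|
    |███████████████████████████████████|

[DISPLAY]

                                                  
                                                  
                                                  
                                                  
                                                  
                                                  
                                                  
                                                  
                                                  
                                                  
━━━━━━━━━━━━━━━━━━━━┓                             
r                   ┃                             
────────────────────┨                             
      █       █     ┃                             
███ ███ ███ █ ███ ██┃                             
█   █     █ █ █   █ ┃                             
█ ███ █████ █ █ ███ ┃                             
█       █   █   █   ┃                             
█████████ ███████ ██┃       ┏━━━━━━━━━━━━━━━━━━━━━
      █   █       █ ┃━━━━━━━┃ DialogModal         
███████ ███ ███████ ┃ Sokoba┠─────────────────────
    █   █ █   █   █ ┃───────┃                     
███ █ ███ ███ █ █ ██┃███████┃The architecture opti
  █ █   █   █   █   ┃█ □   █┃Each component manage


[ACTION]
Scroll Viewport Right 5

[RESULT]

                                                  
                                                  
                                                  
                                                  
                                                  
                                                  
                                                  
                                                  
                                                  
                                                  
━━━━━━━━━━━━━━━┓                                  
               ┃                                  
───────────────┨                                  
 █       █     ┃                                  
██ ███ █ ███ ██┃                                  
     █ █ █   █ ┃                                  
 █████ █ █ ███ ┃                                  
   █   █   █   ┃                                  
████ ███████ ██┃       ┏━━━━━━━━━━━━━━━━━━━━━━━━━━
 █   █       █ ┃━━━━━━━┃ DialogModal              
██ ███ ███████ ┃ Sokoba┠──────────────────────────
   █ █   █   █ ┃───────┃                          
 ███ ███ █ █ ██┃███████┃The architecture optimizes
   █   █   █   ┃█ □   █┃Each component manages con


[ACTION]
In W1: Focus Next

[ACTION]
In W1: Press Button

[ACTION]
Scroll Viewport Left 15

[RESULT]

                                                  
                                                  
                                                  
                                                  
                                                  
                                                  
                                                  
                                                  
                                                  
                                                  
━━━━━━━━━━━━━━━━━━━━━━━━━━━━━━┓                   
ImageViewer                   ┃                   
──────────────────────────────┨                   
█   █           █       █     ┃                   
█ ███ ███████ ███ ███ █ ███ ██┃                   
█     █   █   █     █ █ █   █ ┃                   
█ █████ █ █ ███ █████ █ █ ███ ┃                   
█       █ █       █   █   █   ┃                   
█████████ █████████ ███████ ██┃       ┏━━━━━━━━━━━
      █         █   █       █ ┃━━━━━━━┃ DialogModa
█████ █ █████████ ███ ███████ ┃ Sokoba┠───────────
    █ █ █     █   █ █   █   █ ┃───────┃           
███ █ █ █ ███ █ ███ ███ █ █ ██┃███████┃The archite
  █ █ █ █   █ █   █   █   █   ┃█ □   █┃Each compon


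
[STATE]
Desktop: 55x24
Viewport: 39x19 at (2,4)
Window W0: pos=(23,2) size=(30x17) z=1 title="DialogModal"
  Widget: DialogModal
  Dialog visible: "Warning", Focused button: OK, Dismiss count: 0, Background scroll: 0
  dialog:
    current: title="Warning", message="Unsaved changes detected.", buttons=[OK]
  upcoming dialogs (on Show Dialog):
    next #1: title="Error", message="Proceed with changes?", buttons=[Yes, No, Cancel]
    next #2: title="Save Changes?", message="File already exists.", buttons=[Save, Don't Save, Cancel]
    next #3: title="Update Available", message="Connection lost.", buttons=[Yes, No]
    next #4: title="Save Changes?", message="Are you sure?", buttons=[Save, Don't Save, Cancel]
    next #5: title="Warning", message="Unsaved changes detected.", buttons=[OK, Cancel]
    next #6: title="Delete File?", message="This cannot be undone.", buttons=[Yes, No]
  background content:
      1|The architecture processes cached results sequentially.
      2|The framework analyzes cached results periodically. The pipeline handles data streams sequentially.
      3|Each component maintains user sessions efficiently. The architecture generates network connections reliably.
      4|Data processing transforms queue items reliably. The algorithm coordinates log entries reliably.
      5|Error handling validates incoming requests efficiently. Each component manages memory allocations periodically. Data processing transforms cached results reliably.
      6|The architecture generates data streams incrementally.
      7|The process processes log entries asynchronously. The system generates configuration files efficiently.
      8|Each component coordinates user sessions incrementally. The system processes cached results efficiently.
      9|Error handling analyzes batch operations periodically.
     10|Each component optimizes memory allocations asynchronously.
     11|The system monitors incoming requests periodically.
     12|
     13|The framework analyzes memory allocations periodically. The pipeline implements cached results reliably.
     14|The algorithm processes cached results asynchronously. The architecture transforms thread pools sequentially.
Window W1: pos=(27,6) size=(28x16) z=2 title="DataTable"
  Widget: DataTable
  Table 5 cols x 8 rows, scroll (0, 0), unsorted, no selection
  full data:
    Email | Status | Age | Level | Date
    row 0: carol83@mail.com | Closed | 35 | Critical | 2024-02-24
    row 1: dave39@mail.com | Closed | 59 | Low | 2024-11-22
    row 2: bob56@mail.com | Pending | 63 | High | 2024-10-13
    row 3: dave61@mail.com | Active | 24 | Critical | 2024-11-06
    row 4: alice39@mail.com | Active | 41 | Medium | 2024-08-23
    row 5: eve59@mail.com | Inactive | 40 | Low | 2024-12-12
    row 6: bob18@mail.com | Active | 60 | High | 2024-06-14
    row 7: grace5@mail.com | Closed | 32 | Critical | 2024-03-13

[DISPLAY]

                     ┠─────────────────
                     ┃The architecture 
                     ┃The┏━━━━━━━━━━━━━
                     ┃Eac┃ DataTable   
                     ┃Dat┠─────────────
                     ┃Er┌┃Email        
                     ┃Th│┃─────────────
                     ┃Th│┃carol83@mail.
                     ┃Ea│┃dave39@mail.c
                     ┃Er└┃bob56@mail.co
                     ┃Eac┃dave61@mail.c
                     ┃The┃alice39@mail.
                     ┃   ┃eve59@mail.co
                     ┃The┃bob18@mail.co
                     ┗━━━┃grace5@mail.c
                         ┃             
                         ┃             
                         ┗━━━━━━━━━━━━━
                                       


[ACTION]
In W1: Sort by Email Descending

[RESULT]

                     ┠─────────────────
                     ┃The architecture 
                     ┃The┏━━━━━━━━━━━━━
                     ┃Eac┃ DataTable   
                     ┃Dat┠─────────────
                     ┃Er┌┃Email        
                     ┃Th│┃─────────────
                     ┃Th│┃grace5@mail.c
                     ┃Ea│┃eve59@mail.co
                     ┃Er└┃dave61@mail.c
                     ┃Eac┃dave39@mail.c
                     ┃The┃carol83@mail.
                     ┃   ┃bob56@mail.co
                     ┃The┃bob18@mail.co
                     ┗━━━┃alice39@mail.
                         ┃             
                         ┃             
                         ┗━━━━━━━━━━━━━
                                       


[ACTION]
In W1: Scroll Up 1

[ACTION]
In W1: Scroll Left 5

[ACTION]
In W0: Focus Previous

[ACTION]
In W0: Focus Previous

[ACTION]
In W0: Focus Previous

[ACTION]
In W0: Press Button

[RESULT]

                     ┠─────────────────
                     ┃The architecture 
                     ┃The┏━━━━━━━━━━━━━
                     ┃Eac┃ DataTable   
                     ┃Dat┠─────────────
                     ┃Err┃Email        
                     ┃The┃─────────────
                     ┃The┃grace5@mail.c
                     ┃Eac┃eve59@mail.co
                     ┃Err┃dave61@mail.c
                     ┃Eac┃dave39@mail.c
                     ┃The┃carol83@mail.
                     ┃   ┃bob56@mail.co
                     ┃The┃bob18@mail.co
                     ┗━━━┃alice39@mail.
                         ┃             
                         ┃             
                         ┗━━━━━━━━━━━━━
                                       


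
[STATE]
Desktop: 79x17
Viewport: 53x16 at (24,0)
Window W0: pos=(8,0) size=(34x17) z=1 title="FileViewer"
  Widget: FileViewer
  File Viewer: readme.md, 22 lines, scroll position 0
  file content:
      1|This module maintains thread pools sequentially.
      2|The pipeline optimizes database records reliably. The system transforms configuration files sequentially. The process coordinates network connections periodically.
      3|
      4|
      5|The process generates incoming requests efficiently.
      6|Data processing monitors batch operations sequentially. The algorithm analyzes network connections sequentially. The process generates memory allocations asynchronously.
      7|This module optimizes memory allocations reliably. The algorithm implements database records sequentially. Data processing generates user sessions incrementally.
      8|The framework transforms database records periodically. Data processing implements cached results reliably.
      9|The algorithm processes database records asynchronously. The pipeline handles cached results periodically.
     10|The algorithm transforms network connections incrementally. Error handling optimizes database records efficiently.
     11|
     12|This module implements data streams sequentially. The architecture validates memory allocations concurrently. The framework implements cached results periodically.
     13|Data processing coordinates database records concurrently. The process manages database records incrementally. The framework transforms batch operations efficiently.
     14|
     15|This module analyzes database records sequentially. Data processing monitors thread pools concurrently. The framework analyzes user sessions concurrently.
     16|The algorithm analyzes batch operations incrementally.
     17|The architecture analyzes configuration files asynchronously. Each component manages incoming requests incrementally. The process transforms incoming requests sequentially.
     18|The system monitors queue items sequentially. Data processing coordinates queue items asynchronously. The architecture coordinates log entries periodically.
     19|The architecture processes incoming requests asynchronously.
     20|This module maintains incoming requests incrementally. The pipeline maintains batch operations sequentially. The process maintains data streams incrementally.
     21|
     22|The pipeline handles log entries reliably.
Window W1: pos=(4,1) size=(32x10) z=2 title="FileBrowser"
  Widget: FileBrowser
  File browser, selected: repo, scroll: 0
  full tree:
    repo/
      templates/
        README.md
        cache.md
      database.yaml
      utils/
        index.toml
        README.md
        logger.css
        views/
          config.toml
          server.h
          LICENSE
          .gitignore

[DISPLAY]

━━━━━━━━━━━━━━━━━┓                                   
━━━━━━━━━━━┓     ┃                                   
           ┃─────┨                                   
───────────┨d po▲┃                                   
           ┃base█┃                                   
           ┃    ░┃                                   
           ┃    ░┃                                   
           ┃ing ░┃                                   
           ┃tch ░┃                                   
           ┃y al░┃                                   
━━━━━━━━━━━┛taba░┃                                   
rocesses databas░┃                                   
ransforms networ░┃                                   
                ░┃                                   
lements data str░┃                                   
 coordinates dat▼┃                                   


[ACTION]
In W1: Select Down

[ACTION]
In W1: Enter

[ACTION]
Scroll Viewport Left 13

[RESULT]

━━━━━━━━━━━━━━━━━━━━━━━━━━━━━━┓                      
━━━━━━━━━━━━━━━━━━━━━━━━┓     ┃                      
rowser                  ┃─────┨                      
────────────────────────┨d po▲┃                      
repo/                   ┃base█┃                      
] templates/            ┃    ░┃                      
README.md               ┃    ░┃                      
cache.md                ┃ing ░┃                      
tabase.yaml             ┃tch ░┃                      
] utils/                ┃y al░┃                      
━━━━━━━━━━━━━━━━━━━━━━━━┛taba░┃                      
e algorithm processes databas░┃                      
e algorithm transforms networ░┃                      
                             ░┃                      
is module implements data str░┃                      
ta processing coordinates dat▼┃                      


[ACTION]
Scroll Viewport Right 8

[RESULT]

━━━━━━━━━━━━━━━━━━━━━━┓                              
━━━━━━━━━━━━━━━━┓     ┃                              
                ┃─────┨                              
────────────────┨d po▲┃                              
                ┃base█┃                              
tes/            ┃    ░┃                              
d               ┃    ░┃                              
                ┃ing ░┃                              
aml             ┃tch ░┃                              
                ┃y al░┃                              
━━━━━━━━━━━━━━━━┛taba░┃                              
thm processes databas░┃                              
thm transforms networ░┃                              
                     ░┃                              
e implements data str░┃                              
ssing coordinates dat▼┃                              
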